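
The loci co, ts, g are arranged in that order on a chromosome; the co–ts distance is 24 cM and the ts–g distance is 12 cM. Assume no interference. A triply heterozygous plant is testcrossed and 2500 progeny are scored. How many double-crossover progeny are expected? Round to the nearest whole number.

Map distances give recombination frequencies of 0.240 and 0.120 for the two intervals.
With no interference, expected double-crossover frequency = 0.240 × 0.120 = 0.02880.
Expected number = 0.02880 × 2500 = 72.00 ≈ 72.

72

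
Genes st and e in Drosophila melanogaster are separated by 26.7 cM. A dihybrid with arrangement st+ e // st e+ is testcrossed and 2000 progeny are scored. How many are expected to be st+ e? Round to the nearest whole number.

733

A map distance of 26.7 cM corresponds to a recombination frequency of 0.267.
The F1 is st+ e / st e+, so st+ e is a parental gamete class with expected frequency (1 − r)/2 = 0.733/2 = 0.3665.
Expected number = 0.3665 × 2000 = 733.00 ≈ 733.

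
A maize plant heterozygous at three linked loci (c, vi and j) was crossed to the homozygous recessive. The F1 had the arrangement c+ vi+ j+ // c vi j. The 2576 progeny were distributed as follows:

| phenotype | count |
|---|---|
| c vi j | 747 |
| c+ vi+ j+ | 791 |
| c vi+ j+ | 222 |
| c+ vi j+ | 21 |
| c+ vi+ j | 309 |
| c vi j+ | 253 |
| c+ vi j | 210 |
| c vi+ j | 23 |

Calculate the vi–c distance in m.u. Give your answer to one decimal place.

18.5 m.u.

The two rarest classes, c+ vi j+ and c vi+ j, are the double crossovers. Comparing them with the parentals, only the vi allele has switched, so vi is the middle locus and the order is j – vi – c.
Crossovers in the vi–c interval produce the single-crossover classes c vi+ j+ and c+ vi j (222 + 210 = 432) plus the double crossovers (44).
RF(vi–c) = (432 + 44) / 2576 = 476/2576 = 0.1848 → 18.5 m.u.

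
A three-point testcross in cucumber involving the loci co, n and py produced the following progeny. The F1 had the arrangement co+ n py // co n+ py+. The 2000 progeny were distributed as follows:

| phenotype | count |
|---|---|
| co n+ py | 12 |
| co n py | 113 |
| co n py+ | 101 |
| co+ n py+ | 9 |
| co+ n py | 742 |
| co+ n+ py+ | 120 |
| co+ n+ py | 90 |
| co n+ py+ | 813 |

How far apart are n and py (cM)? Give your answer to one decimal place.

The two rarest classes, co+ n py+ and co n+ py, are the double crossovers. Comparing them with the parentals, only the py allele has switched, so py is the middle locus and the order is co – py – n.
Crossovers in the py–n interval produce the single-crossover classes co+ n+ py and co n py+ (90 + 101 = 191) plus the double crossovers (21).
RF(py–n) = (191 + 21) / 2000 = 212/2000 = 0.1060 → 10.6 cM.

10.6 cM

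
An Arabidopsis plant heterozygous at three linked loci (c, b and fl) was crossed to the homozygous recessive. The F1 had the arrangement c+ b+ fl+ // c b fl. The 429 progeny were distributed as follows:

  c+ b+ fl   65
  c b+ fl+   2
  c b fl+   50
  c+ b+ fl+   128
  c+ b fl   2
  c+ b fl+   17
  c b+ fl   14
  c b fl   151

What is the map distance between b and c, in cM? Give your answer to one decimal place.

8.2 cM

The two rarest classes, c b+ fl+ and c+ b fl, are the double crossovers. Comparing them with the parentals, only the c allele has switched, so c is the middle locus and the order is b – c – fl.
Crossovers in the b–c interval produce the single-crossover classes c+ b fl+ and c b+ fl (17 + 14 = 31) plus the double crossovers (4).
RF(b–c) = (31 + 4) / 429 = 35/429 = 0.0816 → 8.2 cM.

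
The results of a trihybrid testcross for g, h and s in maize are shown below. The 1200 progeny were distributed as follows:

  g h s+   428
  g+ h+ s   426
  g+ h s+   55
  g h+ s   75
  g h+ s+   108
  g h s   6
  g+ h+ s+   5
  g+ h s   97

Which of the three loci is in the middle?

The two most frequent reciprocal classes, g+ h+ s and g h s+, are the parental types, so the F1 was g+ h+ s / g h s+.
The two rarest classes, g+ h+ s+ and g h s, are the double crossovers. Comparing them with the parentals, only the s allele has switched, so s is the middle locus and the order is g – s – h.

s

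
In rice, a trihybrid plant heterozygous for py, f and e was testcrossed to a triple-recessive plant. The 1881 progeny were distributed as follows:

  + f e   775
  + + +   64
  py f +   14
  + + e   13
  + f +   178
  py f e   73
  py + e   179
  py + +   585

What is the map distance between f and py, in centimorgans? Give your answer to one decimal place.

8.7 centimorgans

The two most frequent reciprocal classes, py + + and + f e, are the parental types, so the F1 was py + + / + f e.
The two rarest classes, py f + and + + e, are the double crossovers. Comparing them with the parentals, only the f allele has switched, so f is the middle locus and the order is e – f – py.
Crossovers in the f–py interval produce the single-crossover classes + + + and py f e (64 + 73 = 137) plus the double crossovers (27).
RF(f–py) = (137 + 27) / 1881 = 164/1881 = 0.0872 → 8.7 centimorgans.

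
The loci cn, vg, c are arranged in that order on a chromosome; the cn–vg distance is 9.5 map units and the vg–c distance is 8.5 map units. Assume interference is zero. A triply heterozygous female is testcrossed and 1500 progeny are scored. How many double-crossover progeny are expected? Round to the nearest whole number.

Map distances give recombination frequencies of 0.095 and 0.085 for the two intervals.
With no interference, expected double-crossover frequency = 0.095 × 0.085 = 0.00808.
Expected number = 0.00808 × 1500 = 12.11 ≈ 12.

12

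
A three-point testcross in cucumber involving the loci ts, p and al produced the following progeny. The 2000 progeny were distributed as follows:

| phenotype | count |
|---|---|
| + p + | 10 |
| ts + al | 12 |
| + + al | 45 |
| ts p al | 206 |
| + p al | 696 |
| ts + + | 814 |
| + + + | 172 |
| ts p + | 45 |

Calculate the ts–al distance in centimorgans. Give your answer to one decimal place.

The two most frequent reciprocal classes, ts + + and + p al, are the parental types, so the F1 was ts + + / + p al.
The two rarest classes, ts + al and + p +, are the double crossovers. Comparing them with the parentals, only the al allele has switched, so al is the middle locus and the order is p – al – ts.
Crossovers in the al–ts interval produce the single-crossover classes + + + and ts p al (172 + 206 = 378) plus the double crossovers (22).
RF(al–ts) = (378 + 22) / 2000 = 400/2000 = 0.2000 → 20.0 centimorgans.

20.0 centimorgans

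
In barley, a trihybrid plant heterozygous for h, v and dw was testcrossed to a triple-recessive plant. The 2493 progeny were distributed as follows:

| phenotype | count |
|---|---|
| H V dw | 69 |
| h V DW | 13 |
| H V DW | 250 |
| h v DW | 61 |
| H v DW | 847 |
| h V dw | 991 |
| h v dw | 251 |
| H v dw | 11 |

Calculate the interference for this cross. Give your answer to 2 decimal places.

The two most frequent reciprocal classes, h V dw and H v DW, are the parental types, so the F1 was h V dw / H v DW.
The two rarest classes, h V DW and H v dw, are the double crossovers. Comparing them with the parentals, only the dw allele has switched, so dw is the middle locus and the order is h – dw – v.
h–dw: (130 + 24)/2493 = 0.0618; dw–v: (501 + 24)/2493 = 0.2106.
Expected DCO frequency = 0.0618 × 0.2106 ≈ 0.01302; observed = 24/2493 ≈ 0.00963.
Coefficient of coincidence = 0.00963/0.01302 ≈ 0.74; interference = 1 − 0.74 = 0.26.

0.26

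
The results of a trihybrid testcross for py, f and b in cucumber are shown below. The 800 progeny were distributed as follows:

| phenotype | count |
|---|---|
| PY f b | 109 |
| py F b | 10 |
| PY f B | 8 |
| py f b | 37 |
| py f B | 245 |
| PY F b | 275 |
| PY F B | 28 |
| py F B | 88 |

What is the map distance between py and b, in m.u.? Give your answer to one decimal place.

The two most frequent reciprocal classes, py f B and PY F b, are the parental types, so the F1 was py f B / PY F b.
The two rarest classes, PY f B and py F b, are the double crossovers. Comparing them with the parentals, only the py allele has switched, so py is the middle locus and the order is f – py – b.
Crossovers in the py–b interval produce the single-crossover classes py f b and PY F B (37 + 28 = 65) plus the double crossovers (18).
RF(py–b) = (65 + 18) / 800 = 83/800 = 0.1037 → 10.4 m.u.

10.4 m.u.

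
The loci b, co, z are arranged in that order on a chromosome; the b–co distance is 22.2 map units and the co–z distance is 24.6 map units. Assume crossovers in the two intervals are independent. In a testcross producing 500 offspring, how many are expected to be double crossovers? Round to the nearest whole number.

Map distances give recombination frequencies of 0.222 and 0.246 for the two intervals.
With no interference, expected double-crossover frequency = 0.222 × 0.246 = 0.05461.
Expected number = 0.05461 × 500 = 27.31 ≈ 27.

27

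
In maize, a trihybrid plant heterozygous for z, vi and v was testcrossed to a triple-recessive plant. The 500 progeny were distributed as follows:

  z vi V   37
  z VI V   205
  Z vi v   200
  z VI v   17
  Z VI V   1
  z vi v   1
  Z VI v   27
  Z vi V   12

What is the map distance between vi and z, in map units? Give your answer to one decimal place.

13.2 map units

The two most frequent reciprocal classes, Z vi v and z VI V, are the parental types, so the F1 was Z vi v / z VI V.
The two rarest classes, z vi v and Z VI V, are the double crossovers. Comparing them with the parentals, only the z allele has switched, so z is the middle locus and the order is vi – z – v.
Crossovers in the vi–z interval produce the single-crossover classes Z VI v and z vi V (27 + 37 = 64) plus the double crossovers (2).
RF(vi–z) = (64 + 2) / 500 = 66/500 = 0.1320 → 13.2 map units.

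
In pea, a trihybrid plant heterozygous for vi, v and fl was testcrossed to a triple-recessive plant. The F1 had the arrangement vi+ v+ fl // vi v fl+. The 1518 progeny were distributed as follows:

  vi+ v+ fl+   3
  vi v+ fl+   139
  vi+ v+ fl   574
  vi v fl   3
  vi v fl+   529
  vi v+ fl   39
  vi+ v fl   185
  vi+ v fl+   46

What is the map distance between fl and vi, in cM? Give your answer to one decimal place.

6.0 cM

The two rarest classes, vi+ v+ fl+ and vi v fl, are the double crossovers. Comparing them with the parentals, only the fl allele has switched, so fl is the middle locus and the order is vi – fl – v.
Crossovers in the vi–fl interval produce the single-crossover classes vi v+ fl and vi+ v fl+ (39 + 46 = 85) plus the double crossovers (6).
RF(vi–fl) = (85 + 6) / 1518 = 91/1518 = 0.0599 → 6.0 cM.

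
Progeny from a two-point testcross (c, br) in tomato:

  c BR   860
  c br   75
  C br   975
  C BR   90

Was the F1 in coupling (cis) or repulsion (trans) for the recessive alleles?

The two most frequent classes are C br (975) and c BR (860); these are the parental (non-recombinant) types.
So the F1 carried C br on one chromosome and c BR on the other — the recessive alleles are on opposite chromosomes (trans / repulsion).

trans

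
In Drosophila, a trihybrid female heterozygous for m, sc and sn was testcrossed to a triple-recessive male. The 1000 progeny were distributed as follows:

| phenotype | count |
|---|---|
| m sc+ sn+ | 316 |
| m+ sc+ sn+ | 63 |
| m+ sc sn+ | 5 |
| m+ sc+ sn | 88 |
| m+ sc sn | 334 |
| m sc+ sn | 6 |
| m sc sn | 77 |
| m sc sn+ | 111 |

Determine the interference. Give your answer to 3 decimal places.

The two most frequent reciprocal classes, m+ sc sn and m sc+ sn+, are the parental types, so the F1 was m+ sc sn / m sc+ sn+.
The two rarest classes, m+ sc sn+ and m sc+ sn, are the double crossovers. Comparing them with the parentals, only the sn allele has switched, so sn is the middle locus and the order is sc – sn – m.
sc–sn: (199 + 11)/1000 = 0.2100; sn–m: (140 + 11)/1000 = 0.1510.
Expected DCO frequency = 0.2100 × 0.1510 ≈ 0.03171; observed = 11/1000 ≈ 0.01100.
Coefficient of coincidence = 0.01100/0.03171 ≈ 0.347; interference = 1 − 0.347 = 0.653.

0.653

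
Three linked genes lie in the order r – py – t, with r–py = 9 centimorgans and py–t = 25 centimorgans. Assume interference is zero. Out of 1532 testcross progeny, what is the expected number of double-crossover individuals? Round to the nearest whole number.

Map distances give recombination frequencies of 0.090 and 0.250 for the two intervals.
With no interference, expected double-crossover frequency = 0.090 × 0.250 = 0.02250.
Expected number = 0.02250 × 1532 = 34.47 ≈ 34.

34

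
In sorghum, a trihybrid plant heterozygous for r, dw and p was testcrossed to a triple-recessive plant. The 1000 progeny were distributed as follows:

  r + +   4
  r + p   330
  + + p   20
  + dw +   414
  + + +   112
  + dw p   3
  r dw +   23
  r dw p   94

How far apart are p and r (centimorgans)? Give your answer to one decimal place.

5.0 centimorgans

The two most frequent reciprocal classes, r + p and + dw +, are the parental types, so the F1 was r + p / + dw +.
The two rarest classes, r + + and + dw p, are the double crossovers. Comparing them with the parentals, only the p allele has switched, so p is the middle locus and the order is dw – p – r.
Crossovers in the p–r interval produce the single-crossover classes + + p and r dw + (20 + 23 = 43) plus the double crossovers (7).
RF(p–r) = (43 + 7) / 1000 = 50/1000 = 0.0500 → 5.0 centimorgans.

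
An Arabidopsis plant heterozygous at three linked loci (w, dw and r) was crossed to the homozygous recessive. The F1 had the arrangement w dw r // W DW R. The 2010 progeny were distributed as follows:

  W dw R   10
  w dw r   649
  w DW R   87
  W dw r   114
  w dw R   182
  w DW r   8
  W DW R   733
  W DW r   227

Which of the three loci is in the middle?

The two rarest classes, w DW r and W dw R, are the double crossovers. Comparing them with the parentals, only the dw allele has switched, so dw is the middle locus and the order is w – dw – r.

dw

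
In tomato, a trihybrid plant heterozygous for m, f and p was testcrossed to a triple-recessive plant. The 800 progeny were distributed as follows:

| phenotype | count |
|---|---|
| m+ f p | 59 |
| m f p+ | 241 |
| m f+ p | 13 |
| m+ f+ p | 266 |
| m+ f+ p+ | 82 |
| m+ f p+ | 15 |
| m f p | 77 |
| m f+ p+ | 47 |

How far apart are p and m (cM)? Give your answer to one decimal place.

23.4 cM

The two most frequent reciprocal classes, m f p+ and m+ f+ p, are the parental types, so the F1 was m f p+ / m+ f+ p.
The two rarest classes, m+ f p+ and m f+ p, are the double crossovers. Comparing them with the parentals, only the m allele has switched, so m is the middle locus and the order is p – m – f.
Crossovers in the p–m interval produce the single-crossover classes m f p and m+ f+ p+ (77 + 82 = 159) plus the double crossovers (28).
RF(p–m) = (159 + 28) / 800 = 187/800 = 0.2338 → 23.4 cM.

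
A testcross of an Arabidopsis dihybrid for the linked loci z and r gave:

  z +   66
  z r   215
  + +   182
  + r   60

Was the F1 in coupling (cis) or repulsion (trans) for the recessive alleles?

The two most frequent classes are + + (182) and z r (215); these are the parental (non-recombinant) types.
So the F1 carried + + on one chromosome and z r on the other — the recessive alleles are on the same chromosome (cis / coupling).

cis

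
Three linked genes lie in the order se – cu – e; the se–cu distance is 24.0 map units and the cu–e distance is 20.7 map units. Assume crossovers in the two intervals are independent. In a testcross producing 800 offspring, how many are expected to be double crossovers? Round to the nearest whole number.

Map distances give recombination frequencies of 0.240 and 0.207 for the two intervals.
With no interference, expected double-crossover frequency = 0.240 × 0.207 = 0.04968.
Expected number = 0.04968 × 800 = 39.74 ≈ 40.

40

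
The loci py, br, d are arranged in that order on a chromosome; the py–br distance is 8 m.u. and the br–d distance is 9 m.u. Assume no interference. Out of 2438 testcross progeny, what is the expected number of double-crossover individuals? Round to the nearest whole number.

18

Map distances give recombination frequencies of 0.080 and 0.090 for the two intervals.
With no interference, expected double-crossover frequency = 0.080 × 0.090 = 0.00720.
Expected number = 0.00720 × 2438 = 17.55 ≈ 18.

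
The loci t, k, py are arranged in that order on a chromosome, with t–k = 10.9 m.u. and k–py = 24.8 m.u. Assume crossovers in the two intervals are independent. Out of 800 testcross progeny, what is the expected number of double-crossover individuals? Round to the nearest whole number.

22

Map distances give recombination frequencies of 0.109 and 0.248 for the two intervals.
With no interference, expected double-crossover frequency = 0.109 × 0.248 = 0.02703.
Expected number = 0.02703 × 800 = 21.63 ≈ 22.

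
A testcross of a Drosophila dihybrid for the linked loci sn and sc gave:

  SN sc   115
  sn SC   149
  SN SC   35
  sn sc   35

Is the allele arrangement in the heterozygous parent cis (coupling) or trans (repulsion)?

The two most frequent classes are SN sc (115) and sn SC (149); these are the parental (non-recombinant) types.
So the F1 carried SN sc on one chromosome and sn SC on the other — the recessive alleles are on opposite chromosomes (trans / repulsion).

trans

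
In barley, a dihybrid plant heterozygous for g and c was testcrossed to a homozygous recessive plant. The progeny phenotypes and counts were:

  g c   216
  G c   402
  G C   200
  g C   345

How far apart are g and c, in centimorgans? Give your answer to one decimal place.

35.8 centimorgans

The two most frequent classes, G c (402) and g C (345), are the parental types, so the F1 was G c / g C.
The recombinant classes are G C and g c: 200 + 216 = 416.
Recombination frequency = 416/1163 = 0.3577 ≈ 35.8%, i.e. 35.8 centimorgans.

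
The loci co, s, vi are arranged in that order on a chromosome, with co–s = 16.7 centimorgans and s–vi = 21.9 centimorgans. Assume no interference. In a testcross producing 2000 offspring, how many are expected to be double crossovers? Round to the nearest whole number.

73

Map distances give recombination frequencies of 0.167 and 0.219 for the two intervals.
With no interference, expected double-crossover frequency = 0.167 × 0.219 = 0.03657.
Expected number = 0.03657 × 2000 = 73.15 ≈ 73.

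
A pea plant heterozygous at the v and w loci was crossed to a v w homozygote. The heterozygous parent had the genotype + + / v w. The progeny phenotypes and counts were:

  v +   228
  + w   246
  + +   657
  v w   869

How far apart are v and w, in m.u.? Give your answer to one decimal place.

The recombinant classes are + w and v +: 246 + 228 = 474.
Recombination frequency = 474/2000 = 0.2370 ≈ 23.7%, i.e. 23.7 m.u.

23.7 m.u.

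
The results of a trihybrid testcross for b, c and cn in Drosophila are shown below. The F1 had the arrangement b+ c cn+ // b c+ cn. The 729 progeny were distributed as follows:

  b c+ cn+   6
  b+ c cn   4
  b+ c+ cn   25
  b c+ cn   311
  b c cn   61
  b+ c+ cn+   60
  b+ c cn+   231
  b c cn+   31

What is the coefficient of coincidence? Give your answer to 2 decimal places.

The two rarest classes, b+ c cn and b c+ cn+, are the double crossovers. Comparing them with the parentals, only the cn allele has switched, so cn is the middle locus and the order is b – cn – c.
b–cn: (56 + 10)/729 = 0.0905; cn–c: (121 + 10)/729 = 0.1797.
Expected DCO frequency = 0.0905 × 0.1797 ≈ 0.01626; observed = 10/729 ≈ 0.01372.
Coefficient of coincidence = 0.01372/0.01626 ≈ 0.84.

0.84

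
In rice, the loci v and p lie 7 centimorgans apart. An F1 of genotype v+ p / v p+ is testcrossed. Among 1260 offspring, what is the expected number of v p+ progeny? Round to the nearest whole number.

A map distance of 7 centimorgans corresponds to a recombination frequency of 0.070.
The F1 is v+ p / v p+, so v p+ is a parental gamete class with expected frequency (1 − r)/2 = 0.930/2 = 0.4650.
Expected number = 0.4650 × 1260 = 585.90 ≈ 586.

586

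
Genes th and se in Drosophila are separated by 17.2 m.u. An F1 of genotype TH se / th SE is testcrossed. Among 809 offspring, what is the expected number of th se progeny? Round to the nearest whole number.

A map distance of 17.2 m.u. corresponds to a recombination frequency of 0.172.
The F1 is TH se / th SE, so th se is a recombinant gamete class with expected frequency r/2 = 0.172/2 = 0.0860.
Expected number = 0.0860 × 809 = 69.57 ≈ 70.

70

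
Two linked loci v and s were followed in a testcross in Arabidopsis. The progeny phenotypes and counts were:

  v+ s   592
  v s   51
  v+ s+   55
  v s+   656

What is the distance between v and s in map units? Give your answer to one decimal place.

7.8 map units

The two most frequent classes, v+ s (592) and v s+ (656), are the parental types, so the F1 was v+ s / v s+.
The recombinant classes are v+ s+ and v s: 55 + 51 = 106.
Recombination frequency = 106/1354 = 0.0783 ≈ 7.8%, i.e. 7.8 map units.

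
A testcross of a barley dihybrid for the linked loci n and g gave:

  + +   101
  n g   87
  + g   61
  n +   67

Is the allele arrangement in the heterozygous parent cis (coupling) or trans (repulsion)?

cis

The two most frequent classes are + + (101) and n g (87); these are the parental (non-recombinant) types.
So the F1 carried + + on one chromosome and n g on the other — the recessive alleles are on the same chromosome (cis / coupling).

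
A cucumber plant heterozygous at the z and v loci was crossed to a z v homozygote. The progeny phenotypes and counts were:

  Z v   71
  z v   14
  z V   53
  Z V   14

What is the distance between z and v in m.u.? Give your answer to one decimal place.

The two most frequent classes, Z v (71) and z V (53), are the parental types, so the F1 was Z v / z V.
The recombinant classes are Z V and z v: 14 + 14 = 28.
Recombination frequency = 28/152 = 0.1842 ≈ 18.4%, i.e. 18.4 m.u.

18.4 m.u.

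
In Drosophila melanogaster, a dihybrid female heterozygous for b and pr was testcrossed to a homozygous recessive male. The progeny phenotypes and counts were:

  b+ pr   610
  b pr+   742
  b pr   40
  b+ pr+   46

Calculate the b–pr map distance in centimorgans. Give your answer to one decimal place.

The two most frequent classes, b+ pr (610) and b pr+ (742), are the parental types, so the F1 was b+ pr / b pr+.
The recombinant classes are b+ pr+ and b pr: 46 + 40 = 86.
Recombination frequency = 86/1438 = 0.0598 ≈ 6.0%, i.e. 6.0 centimorgans.

6.0 centimorgans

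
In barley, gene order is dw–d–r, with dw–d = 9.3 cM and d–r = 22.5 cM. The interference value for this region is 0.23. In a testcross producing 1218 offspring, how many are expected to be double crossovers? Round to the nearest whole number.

20

Map distances give recombination frequencies of 0.093 and 0.225 for the two intervals.
With interference 0.23 (so coincidence = 0.77), expected double-crossover frequency = 0.093 × 0.225 × 0.77 = 0.01611.
Expected number = 0.01611 × 1218 = 19.62 ≈ 20.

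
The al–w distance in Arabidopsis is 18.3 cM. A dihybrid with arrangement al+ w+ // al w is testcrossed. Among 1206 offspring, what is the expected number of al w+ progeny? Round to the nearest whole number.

A map distance of 18.3 cM corresponds to a recombination frequency of 0.183.
The F1 is al+ w+ / al w, so al w+ is a recombinant gamete class with expected frequency r/2 = 0.183/2 = 0.0915.
Expected number = 0.0915 × 1206 = 110.35 ≈ 110.

110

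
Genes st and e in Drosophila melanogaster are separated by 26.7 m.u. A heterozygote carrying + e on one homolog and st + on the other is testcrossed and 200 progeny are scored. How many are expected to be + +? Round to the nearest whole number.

A map distance of 26.7 m.u. corresponds to a recombination frequency of 0.267.
The F1 is + e / st +, so + + is a recombinant gamete class with expected frequency r/2 = 0.267/2 = 0.1335.
Expected number = 0.1335 × 200 = 26.70 ≈ 27.

27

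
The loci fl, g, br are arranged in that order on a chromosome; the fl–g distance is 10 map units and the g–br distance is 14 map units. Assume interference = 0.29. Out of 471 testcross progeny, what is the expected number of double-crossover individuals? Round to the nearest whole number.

Map distances give recombination frequencies of 0.100 and 0.140 for the two intervals.
With interference 0.29 (so coincidence = 0.71), expected double-crossover frequency = 0.100 × 0.140 × 0.71 = 0.00994.
Expected number = 0.00994 × 471 = 4.68 ≈ 5.

5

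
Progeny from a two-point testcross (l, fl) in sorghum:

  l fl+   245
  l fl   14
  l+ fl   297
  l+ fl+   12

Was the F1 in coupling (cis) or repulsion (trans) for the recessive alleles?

trans

The two most frequent classes are l+ fl (297) and l fl+ (245); these are the parental (non-recombinant) types.
So the F1 carried l+ fl on one chromosome and l fl+ on the other — the recessive alleles are on opposite chromosomes (trans / repulsion).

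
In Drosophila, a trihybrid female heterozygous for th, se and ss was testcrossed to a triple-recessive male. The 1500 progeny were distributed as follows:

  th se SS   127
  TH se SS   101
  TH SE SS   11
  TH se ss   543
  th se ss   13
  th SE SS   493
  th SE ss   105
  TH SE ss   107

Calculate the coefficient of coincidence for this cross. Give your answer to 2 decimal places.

The two most frequent reciprocal classes, TH se ss and th SE SS, are the parental types, so the F1 was TH se ss / th SE SS.
The two rarest classes, th se ss and TH SE SS, are the double crossovers. Comparing them with the parentals, only the th allele has switched, so th is the middle locus and the order is se – th – ss.
se–th: (234 + 24)/1500 = 0.1720; th–ss: (206 + 24)/1500 = 0.1533.
Expected DCO frequency = 0.1720 × 0.1533 ≈ 0.02637; observed = 24/1500 ≈ 0.01600.
Coefficient of coincidence = 0.01600/0.02637 ≈ 0.61.

0.61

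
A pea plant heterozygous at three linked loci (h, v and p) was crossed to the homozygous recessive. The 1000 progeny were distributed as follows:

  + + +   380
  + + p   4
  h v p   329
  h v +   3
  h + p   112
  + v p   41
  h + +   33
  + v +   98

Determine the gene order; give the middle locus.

The two most frequent reciprocal classes, h v p and + + +, are the parental types, so the F1 was h v p / + + +.
The two rarest classes, h v + and + + p, are the double crossovers. Comparing them with the parentals, only the p allele has switched, so p is the middle locus and the order is h – p – v.

p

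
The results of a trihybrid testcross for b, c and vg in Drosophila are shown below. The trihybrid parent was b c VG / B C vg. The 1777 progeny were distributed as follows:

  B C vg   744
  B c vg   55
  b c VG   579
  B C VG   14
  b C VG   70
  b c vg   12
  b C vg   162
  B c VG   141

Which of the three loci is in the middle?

The two rarest classes, b c vg and B C VG, are the double crossovers. Comparing them with the parentals, only the vg allele has switched, so vg is the middle locus and the order is b – vg – c.

vg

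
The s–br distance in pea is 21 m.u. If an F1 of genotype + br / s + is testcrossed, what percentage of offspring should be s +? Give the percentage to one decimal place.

39.5%

A map distance of 21 m.u. corresponds to a recombination frequency of 0.210.
The F1 is + br / s +, so s + is a parental gamete class with expected frequency (1 − r)/2 = 0.790/2 = 0.3950.
That is 0.3950 = 39.5% of the progeny.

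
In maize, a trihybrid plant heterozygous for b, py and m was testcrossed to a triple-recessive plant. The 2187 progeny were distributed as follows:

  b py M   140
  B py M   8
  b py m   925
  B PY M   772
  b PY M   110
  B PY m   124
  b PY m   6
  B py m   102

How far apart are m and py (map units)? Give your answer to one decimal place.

The two most frequent reciprocal classes, b py m and B PY M, are the parental types, so the F1 was b py m / B PY M.
The two rarest classes, b PY m and B py M, are the double crossovers. Comparing them with the parentals, only the py allele has switched, so py is the middle locus and the order is b – py – m.
Crossovers in the py–m interval produce the single-crossover classes b py M and B PY m (140 + 124 = 264) plus the double crossovers (14).
RF(py–m) = (264 + 14) / 2187 = 278/2187 = 0.1271 → 12.7 map units.

12.7 map units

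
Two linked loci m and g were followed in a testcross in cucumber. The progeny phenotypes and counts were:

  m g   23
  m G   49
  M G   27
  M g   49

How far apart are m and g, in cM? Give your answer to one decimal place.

33.8 cM

The two most frequent classes, M g (49) and m G (49), are the parental types, so the F1 was M g / m G.
The recombinant classes are M G and m g: 27 + 23 = 50.
Recombination frequency = 50/148 = 0.3378 ≈ 33.8%, i.e. 33.8 cM.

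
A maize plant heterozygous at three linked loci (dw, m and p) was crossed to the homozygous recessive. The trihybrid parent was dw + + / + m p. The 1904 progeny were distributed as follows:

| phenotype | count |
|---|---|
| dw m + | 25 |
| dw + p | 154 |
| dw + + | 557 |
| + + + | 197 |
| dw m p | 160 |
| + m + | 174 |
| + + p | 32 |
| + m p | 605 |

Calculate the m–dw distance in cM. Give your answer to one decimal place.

The two rarest classes, dw m + and + + p, are the double crossovers. Comparing them with the parentals, only the m allele has switched, so m is the middle locus and the order is p – m – dw.
Crossovers in the m–dw interval produce the single-crossover classes + + + and dw m p (197 + 160 = 357) plus the double crossovers (57).
RF(m–dw) = (357 + 57) / 1904 = 414/1904 = 0.2174 → 21.7 cM.

21.7 cM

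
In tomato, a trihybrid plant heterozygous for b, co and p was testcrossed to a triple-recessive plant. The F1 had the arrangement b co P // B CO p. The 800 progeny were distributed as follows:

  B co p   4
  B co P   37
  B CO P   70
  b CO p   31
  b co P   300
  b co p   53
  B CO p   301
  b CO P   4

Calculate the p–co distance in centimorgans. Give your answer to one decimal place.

The two rarest classes, b CO P and B co p, are the double crossovers. Comparing them with the parentals, only the co allele has switched, so co is the middle locus and the order is b – co – p.
Crossovers in the co–p interval produce the single-crossover classes b co p and B CO P (53 + 70 = 123) plus the double crossovers (8).
RF(co–p) = (123 + 8) / 800 = 131/800 = 0.1638 → 16.4 centimorgans.

16.4 centimorgans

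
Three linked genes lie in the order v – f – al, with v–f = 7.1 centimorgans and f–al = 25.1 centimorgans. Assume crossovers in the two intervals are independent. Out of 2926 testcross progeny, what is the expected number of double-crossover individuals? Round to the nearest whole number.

Map distances give recombination frequencies of 0.071 and 0.251 for the two intervals.
With no interference, expected double-crossover frequency = 0.071 × 0.251 = 0.01782.
Expected number = 0.01782 × 2926 = 52.14 ≈ 52.

52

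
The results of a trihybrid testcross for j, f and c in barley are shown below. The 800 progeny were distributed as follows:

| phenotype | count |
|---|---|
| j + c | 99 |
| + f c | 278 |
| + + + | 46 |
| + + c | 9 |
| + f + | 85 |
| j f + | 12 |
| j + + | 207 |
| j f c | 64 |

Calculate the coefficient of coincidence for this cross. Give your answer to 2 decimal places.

0.63

The two most frequent reciprocal classes, + f c and j + +, are the parental types, so the F1 was + f c / j + +.
The two rarest classes, + + c and j f +, are the double crossovers. Comparing them with the parentals, only the f allele has switched, so f is the middle locus and the order is j – f – c.
j–f: (110 + 21)/800 = 0.1638; f–c: (184 + 21)/800 = 0.2562.
Expected DCO frequency = 0.1638 × 0.2562 ≈ 0.04197; observed = 21/800 ≈ 0.02625.
Coefficient of coincidence = 0.02625/0.04197 ≈ 0.63.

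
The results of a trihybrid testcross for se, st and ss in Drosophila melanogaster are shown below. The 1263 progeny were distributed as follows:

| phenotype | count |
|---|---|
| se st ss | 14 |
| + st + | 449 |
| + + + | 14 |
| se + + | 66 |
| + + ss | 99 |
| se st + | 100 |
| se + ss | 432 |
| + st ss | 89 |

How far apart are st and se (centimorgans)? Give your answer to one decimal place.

18.0 centimorgans

The two most frequent reciprocal classes, se + ss and + st +, are the parental types, so the F1 was se + ss / + st +.
The two rarest classes, se st ss and + + +, are the double crossovers. Comparing them with the parentals, only the st allele has switched, so st is the middle locus and the order is ss – st – se.
Crossovers in the st–se interval produce the single-crossover classes + + ss and se st + (99 + 100 = 199) plus the double crossovers (28).
RF(st–se) = (199 + 28) / 1263 = 227/1263 = 0.1797 → 18.0 centimorgans.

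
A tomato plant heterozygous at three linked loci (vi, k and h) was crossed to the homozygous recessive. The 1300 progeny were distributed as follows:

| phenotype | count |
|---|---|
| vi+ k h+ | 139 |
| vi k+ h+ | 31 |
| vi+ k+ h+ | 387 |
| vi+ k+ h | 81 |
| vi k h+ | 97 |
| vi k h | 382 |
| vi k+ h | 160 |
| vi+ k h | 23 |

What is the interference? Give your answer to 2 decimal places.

0.14

The two most frequent reciprocal classes, vi+ k+ h+ and vi k h, are the parental types, so the F1 was vi+ k+ h+ / vi k h.
The two rarest classes, vi k+ h+ and vi+ k h, are the double crossovers. Comparing them with the parentals, only the vi allele has switched, so vi is the middle locus and the order is h – vi – k.
h–vi: (178 + 54)/1300 = 0.1785; vi–k: (299 + 54)/1300 = 0.2715.
Expected DCO frequency = 0.1785 × 0.2715 ≈ 0.04846; observed = 54/1300 ≈ 0.04154.
Coefficient of coincidence = 0.04154/0.04846 ≈ 0.86; interference = 1 − 0.86 = 0.14.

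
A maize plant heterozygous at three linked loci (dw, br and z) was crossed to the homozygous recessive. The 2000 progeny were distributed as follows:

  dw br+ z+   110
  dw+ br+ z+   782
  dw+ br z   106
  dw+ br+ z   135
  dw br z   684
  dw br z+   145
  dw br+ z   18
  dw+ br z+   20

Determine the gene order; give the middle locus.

The two most frequent reciprocal classes, dw+ br+ z+ and dw br z, are the parental types, so the F1 was dw+ br+ z+ / dw br z.
The two rarest classes, dw+ br z+ and dw br+ z, are the double crossovers. Comparing them with the parentals, only the br allele has switched, so br is the middle locus and the order is dw – br – z.

br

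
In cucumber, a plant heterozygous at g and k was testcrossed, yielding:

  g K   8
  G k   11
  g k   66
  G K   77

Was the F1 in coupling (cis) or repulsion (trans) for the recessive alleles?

cis

The two most frequent classes are G K (77) and g k (66); these are the parental (non-recombinant) types.
So the F1 carried G K on one chromosome and g k on the other — the recessive alleles are on the same chromosome (cis / coupling).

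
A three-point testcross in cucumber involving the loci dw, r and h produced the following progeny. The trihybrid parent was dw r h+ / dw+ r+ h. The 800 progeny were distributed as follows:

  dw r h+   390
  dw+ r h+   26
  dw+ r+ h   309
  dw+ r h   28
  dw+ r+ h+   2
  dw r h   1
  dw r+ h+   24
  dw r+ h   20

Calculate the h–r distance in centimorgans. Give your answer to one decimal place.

6.9 centimorgans

The two rarest classes, dw r h and dw+ r+ h+, are the double crossovers. Comparing them with the parentals, only the h allele has switched, so h is the middle locus and the order is r – h – dw.
Crossovers in the r–h interval produce the single-crossover classes dw r+ h+ and dw+ r h (24 + 28 = 52) plus the double crossovers (3).
RF(r–h) = (52 + 3) / 800 = 55/800 = 0.0688 → 6.9 centimorgans.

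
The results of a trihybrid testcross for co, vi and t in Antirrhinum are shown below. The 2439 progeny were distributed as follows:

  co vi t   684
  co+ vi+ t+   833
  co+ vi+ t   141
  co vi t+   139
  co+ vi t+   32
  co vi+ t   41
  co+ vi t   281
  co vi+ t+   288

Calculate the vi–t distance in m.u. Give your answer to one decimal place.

14.5 m.u.

The two most frequent reciprocal classes, co vi t and co+ vi+ t+, are the parental types, so the F1 was co vi t / co+ vi+ t+.
The two rarest classes, co vi+ t and co+ vi t+, are the double crossovers. Comparing them with the parentals, only the vi allele has switched, so vi is the middle locus and the order is co – vi – t.
Crossovers in the vi–t interval produce the single-crossover classes co vi t+ and co+ vi+ t (139 + 141 = 280) plus the double crossovers (73).
RF(vi–t) = (280 + 73) / 2439 = 353/2439 = 0.1447 → 14.5 m.u.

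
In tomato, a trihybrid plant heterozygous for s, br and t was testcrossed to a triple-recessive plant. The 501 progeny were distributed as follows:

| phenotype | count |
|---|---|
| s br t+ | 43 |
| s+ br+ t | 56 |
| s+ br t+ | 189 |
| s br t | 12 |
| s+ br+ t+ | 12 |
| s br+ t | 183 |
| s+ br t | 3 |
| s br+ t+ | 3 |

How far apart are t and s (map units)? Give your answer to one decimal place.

21.0 map units

The two most frequent reciprocal classes, s+ br t+ and s br+ t, are the parental types, so the F1 was s+ br t+ / s br+ t.
The two rarest classes, s+ br t and s br+ t+, are the double crossovers. Comparing them with the parentals, only the t allele has switched, so t is the middle locus and the order is br – t – s.
Crossovers in the t–s interval produce the single-crossover classes s br t+ and s+ br+ t (43 + 56 = 99) plus the double crossovers (6).
RF(t–s) = (99 + 6) / 501 = 105/501 = 0.2096 → 21.0 map units.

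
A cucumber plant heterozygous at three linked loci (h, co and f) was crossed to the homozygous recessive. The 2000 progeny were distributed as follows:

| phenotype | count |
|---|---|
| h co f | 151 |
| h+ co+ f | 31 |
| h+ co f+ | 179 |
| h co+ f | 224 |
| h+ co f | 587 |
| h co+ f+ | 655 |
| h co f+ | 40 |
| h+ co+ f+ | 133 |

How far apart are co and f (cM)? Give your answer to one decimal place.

The two most frequent reciprocal classes, h co+ f+ and h+ co f, are the parental types, so the F1 was h co+ f+ / h+ co f.
The two rarest classes, h co f+ and h+ co+ f, are the double crossovers. Comparing them with the parentals, only the co allele has switched, so co is the middle locus and the order is h – co – f.
Crossovers in the co–f interval produce the single-crossover classes h co+ f and h+ co f+ (224 + 179 = 403) plus the double crossovers (71).
RF(co–f) = (403 + 71) / 2000 = 474/2000 = 0.2370 → 23.7 cM.

23.7 cM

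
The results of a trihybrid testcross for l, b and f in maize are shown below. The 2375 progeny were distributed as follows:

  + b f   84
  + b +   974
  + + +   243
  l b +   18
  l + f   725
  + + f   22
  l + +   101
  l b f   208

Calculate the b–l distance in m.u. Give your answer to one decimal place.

20.7 m.u.

The two most frequent reciprocal classes, + b + and l + f, are the parental types, so the F1 was + b + / l + f.
The two rarest classes, l b + and + + f, are the double crossovers. Comparing them with the parentals, only the l allele has switched, so l is the middle locus and the order is f – l – b.
Crossovers in the l–b interval produce the single-crossover classes + + + and l b f (243 + 208 = 451) plus the double crossovers (40).
RF(l–b) = (451 + 40) / 2375 = 491/2375 = 0.2067 → 20.7 m.u.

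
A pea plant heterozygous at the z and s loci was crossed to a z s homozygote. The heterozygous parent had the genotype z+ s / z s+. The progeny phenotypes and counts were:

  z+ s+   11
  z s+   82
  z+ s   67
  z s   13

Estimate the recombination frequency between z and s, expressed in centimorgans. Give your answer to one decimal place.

The recombinant classes are z+ s+ and z s: 11 + 13 = 24.
Recombination frequency = 24/173 = 0.1387 ≈ 13.9%, i.e. 13.9 centimorgans.

13.9 centimorgans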